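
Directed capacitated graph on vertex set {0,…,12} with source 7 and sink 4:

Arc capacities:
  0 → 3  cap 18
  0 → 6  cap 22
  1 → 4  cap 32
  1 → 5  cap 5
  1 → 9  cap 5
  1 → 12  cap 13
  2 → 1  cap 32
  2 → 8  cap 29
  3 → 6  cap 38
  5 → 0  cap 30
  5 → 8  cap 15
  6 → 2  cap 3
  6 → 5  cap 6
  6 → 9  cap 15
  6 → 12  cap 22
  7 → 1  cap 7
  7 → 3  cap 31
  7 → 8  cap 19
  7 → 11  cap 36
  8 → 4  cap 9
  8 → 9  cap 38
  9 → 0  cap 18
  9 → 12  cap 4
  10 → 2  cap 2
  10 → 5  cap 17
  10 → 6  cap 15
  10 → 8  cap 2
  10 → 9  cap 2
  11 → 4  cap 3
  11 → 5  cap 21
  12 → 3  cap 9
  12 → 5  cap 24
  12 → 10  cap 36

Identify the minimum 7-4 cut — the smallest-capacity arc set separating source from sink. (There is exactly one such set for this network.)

augment #1: 7→1→4 push 7
augment #2: 7→8→4 push 9
augment #3: 7→11→4 push 3
augment #4: 7→3→6→2→1→4 push 3
augment #5: 7→3→6→12→10→2→1→4 push 2
max flow = 24; residual-reachable set from 7 gives S-side
cut edges (S→T): {(6,2), (7,1), (8,4), (10,2), (11,4)} total cap 24

Min-cut arcs: {(6,2), (7,1), (8,4), (10,2), (11,4)} (total capacity 24)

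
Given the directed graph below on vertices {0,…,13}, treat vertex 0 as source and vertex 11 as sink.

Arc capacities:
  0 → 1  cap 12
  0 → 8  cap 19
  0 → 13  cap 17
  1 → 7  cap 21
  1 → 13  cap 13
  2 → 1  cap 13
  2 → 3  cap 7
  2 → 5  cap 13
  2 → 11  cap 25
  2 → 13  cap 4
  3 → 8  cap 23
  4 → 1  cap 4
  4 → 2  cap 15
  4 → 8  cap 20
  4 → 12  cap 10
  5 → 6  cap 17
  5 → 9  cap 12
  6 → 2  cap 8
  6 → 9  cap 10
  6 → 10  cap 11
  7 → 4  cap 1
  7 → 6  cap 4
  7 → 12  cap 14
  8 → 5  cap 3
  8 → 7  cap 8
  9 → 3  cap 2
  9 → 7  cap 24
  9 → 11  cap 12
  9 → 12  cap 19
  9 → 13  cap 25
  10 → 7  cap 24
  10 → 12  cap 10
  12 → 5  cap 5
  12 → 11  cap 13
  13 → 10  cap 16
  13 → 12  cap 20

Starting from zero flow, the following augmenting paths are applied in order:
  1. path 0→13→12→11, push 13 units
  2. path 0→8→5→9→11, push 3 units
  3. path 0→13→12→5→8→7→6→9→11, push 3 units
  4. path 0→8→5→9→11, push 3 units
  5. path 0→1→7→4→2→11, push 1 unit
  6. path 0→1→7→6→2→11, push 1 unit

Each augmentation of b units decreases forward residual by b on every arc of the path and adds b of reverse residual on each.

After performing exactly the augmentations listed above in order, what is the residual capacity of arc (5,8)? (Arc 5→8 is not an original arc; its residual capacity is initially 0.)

Residual capacity of (5,8): 3

after path 1 (0→13→12→11, push 13): res(5,8)=0
after path 2 (0→8→5→9→11, push 3): res(5,8)=3
after path 3 (0→13→12→5→8→7→6→9→11, push 3): res(5,8)=0
after path 4 (0→8→5→9→11, push 3): res(5,8)=3
after path 5 (0→1→7→4→2→11, push 1): res(5,8)=3
after path 6 (0→1→7→6→2→11, push 1): res(5,8)=3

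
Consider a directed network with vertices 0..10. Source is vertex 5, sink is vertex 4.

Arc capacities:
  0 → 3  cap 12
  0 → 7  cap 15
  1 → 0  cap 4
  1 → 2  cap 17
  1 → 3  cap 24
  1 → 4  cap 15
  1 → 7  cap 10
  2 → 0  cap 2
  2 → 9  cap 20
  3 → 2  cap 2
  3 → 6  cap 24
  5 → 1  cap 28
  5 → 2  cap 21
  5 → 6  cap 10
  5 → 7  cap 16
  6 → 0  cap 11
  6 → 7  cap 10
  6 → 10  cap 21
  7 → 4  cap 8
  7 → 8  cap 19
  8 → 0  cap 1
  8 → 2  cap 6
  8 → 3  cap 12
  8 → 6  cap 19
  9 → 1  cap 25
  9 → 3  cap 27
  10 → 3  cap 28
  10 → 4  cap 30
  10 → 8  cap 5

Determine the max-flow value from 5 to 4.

Maximum flow value: 44

augment #1: 5→1→4 bottleneck 15, total now 15
augment #2: 5→7→4 bottleneck 8, total now 23
augment #3: 5→6→10→4 bottleneck 10, total now 33
augment #4: 5→1→3→6→10→4 bottleneck 11, total now 44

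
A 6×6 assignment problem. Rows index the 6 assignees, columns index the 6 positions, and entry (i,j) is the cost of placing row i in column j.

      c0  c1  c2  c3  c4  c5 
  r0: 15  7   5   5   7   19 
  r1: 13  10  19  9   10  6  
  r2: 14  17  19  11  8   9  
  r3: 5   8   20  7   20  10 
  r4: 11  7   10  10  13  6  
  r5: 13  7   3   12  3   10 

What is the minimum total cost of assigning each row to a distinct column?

optimal assignment: row0→col3 (cost 5), row1→col5 (cost 6), row2→col4 (cost 8), row3→col0 (cost 5), row4→col1 (cost 7), row5→col2 (cost 3)
total = 5 + 6 + 8 + 5 + 7 + 3 = 34

Minimum assignment cost: 34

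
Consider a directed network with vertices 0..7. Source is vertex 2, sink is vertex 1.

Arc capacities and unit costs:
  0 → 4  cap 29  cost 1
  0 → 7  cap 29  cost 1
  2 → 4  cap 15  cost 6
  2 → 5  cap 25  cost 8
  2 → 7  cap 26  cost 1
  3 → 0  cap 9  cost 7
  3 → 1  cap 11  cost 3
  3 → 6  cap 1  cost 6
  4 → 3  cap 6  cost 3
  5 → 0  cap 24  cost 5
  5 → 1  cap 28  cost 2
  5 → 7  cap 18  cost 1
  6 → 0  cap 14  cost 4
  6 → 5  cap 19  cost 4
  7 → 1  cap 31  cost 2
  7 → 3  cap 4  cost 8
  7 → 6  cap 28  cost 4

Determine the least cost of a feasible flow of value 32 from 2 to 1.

Minimum cost for 32 units: 138

shortest-cost path #1: 2→7→1 push 26 @ unit cost 3 (adds 78)
shortest-cost path #2: 2→5→1 push 6 @ unit cost 10 (adds 60)
total cost = 138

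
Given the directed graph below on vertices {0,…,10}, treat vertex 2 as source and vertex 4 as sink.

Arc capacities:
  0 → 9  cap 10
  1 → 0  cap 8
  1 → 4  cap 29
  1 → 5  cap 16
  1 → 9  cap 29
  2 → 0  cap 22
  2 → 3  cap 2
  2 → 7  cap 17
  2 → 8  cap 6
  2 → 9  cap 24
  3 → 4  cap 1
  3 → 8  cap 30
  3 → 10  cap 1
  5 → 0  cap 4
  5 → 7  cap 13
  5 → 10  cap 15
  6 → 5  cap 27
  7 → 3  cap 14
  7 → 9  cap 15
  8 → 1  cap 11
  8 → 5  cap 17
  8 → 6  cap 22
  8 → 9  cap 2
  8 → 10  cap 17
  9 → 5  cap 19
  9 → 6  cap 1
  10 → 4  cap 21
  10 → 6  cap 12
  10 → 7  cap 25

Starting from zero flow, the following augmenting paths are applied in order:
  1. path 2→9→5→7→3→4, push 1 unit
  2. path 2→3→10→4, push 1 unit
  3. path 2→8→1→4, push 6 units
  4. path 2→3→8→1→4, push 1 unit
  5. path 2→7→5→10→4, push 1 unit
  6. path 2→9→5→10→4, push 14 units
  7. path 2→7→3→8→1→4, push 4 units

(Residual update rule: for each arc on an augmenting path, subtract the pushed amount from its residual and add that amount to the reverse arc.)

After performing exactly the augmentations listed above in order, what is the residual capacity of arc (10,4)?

Residual capacity of (10,4): 5

after path 1 (2→9→5→7→3→4, push 1): res(10,4)=21
after path 2 (2→3→10→4, push 1): res(10,4)=20
after path 3 (2→8→1→4, push 6): res(10,4)=20
after path 4 (2→3→8→1→4, push 1): res(10,4)=20
after path 5 (2→7→5→10→4, push 1): res(10,4)=19
after path 6 (2→9→5→10→4, push 14): res(10,4)=5
after path 7 (2→7→3→8→1→4, push 4): res(10,4)=5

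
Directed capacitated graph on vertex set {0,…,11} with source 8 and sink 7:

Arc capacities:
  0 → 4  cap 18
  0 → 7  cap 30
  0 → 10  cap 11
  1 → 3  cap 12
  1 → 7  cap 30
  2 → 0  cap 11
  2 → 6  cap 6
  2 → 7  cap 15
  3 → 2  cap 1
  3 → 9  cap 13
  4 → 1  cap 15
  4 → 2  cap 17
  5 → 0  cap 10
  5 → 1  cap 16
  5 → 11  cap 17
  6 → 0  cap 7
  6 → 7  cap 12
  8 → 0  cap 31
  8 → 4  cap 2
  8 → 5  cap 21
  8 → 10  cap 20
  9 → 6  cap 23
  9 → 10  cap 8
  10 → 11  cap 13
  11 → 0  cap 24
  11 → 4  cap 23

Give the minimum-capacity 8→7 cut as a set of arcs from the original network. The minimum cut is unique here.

Min-cut arcs: {(8,0), (8,4), (8,5), (10,11)} (total capacity 67)

augment #1: 8→0→7 push 30
augment #2: 8→4→1→7 push 2
augment #3: 8→5→1→7 push 16
augment #4: 8→0→4→1→7 push 1
augment #5: 8→5→0→4→1→7 push 5
augment #6: 8→10→11→4→1→7 push 6
augment #7: 8→10→11→4→2→7 push 7
max flow = 67; residual-reachable set from 8 gives S-side
cut edges (S→T): {(8,0), (8,4), (8,5), (10,11)} total cap 67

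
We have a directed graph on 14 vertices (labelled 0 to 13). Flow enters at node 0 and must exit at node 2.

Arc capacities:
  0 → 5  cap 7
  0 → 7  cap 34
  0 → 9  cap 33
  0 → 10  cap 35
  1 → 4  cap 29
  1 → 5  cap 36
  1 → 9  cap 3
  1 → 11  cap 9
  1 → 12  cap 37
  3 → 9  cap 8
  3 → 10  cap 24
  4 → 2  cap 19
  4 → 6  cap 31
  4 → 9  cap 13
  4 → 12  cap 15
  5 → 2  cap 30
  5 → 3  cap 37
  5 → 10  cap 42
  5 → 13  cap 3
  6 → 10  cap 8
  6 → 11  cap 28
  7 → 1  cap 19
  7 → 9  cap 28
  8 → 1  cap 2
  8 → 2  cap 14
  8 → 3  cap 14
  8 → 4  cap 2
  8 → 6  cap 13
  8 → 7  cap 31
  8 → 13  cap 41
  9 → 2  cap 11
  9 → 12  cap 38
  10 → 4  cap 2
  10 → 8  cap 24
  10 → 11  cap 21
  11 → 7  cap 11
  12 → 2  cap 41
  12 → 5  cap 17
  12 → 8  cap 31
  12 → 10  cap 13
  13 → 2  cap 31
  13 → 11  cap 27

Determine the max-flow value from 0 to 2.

augment #1: 0→5→2 bottleneck 7, total now 7
augment #2: 0→9→2 bottleneck 11, total now 18
augment #3: 0→9→12→2 bottleneck 22, total now 40
augment #4: 0→10→4→2 bottleneck 2, total now 42
augment #5: 0→10→8→2 bottleneck 14, total now 56
augment #6: 0→7→1→4→2 bottleneck 17, total now 73
augment #7: 0→7→1→5→2 bottleneck 2, total now 75
augment #8: 0→7→9→12→2 bottleneck 15, total now 90
augment #9: 0→10→8→13→2 bottleneck 10, total now 100
augment #10: 0→10→11→7→9→12→2 bottleneck 1, total now 101

Maximum flow value: 101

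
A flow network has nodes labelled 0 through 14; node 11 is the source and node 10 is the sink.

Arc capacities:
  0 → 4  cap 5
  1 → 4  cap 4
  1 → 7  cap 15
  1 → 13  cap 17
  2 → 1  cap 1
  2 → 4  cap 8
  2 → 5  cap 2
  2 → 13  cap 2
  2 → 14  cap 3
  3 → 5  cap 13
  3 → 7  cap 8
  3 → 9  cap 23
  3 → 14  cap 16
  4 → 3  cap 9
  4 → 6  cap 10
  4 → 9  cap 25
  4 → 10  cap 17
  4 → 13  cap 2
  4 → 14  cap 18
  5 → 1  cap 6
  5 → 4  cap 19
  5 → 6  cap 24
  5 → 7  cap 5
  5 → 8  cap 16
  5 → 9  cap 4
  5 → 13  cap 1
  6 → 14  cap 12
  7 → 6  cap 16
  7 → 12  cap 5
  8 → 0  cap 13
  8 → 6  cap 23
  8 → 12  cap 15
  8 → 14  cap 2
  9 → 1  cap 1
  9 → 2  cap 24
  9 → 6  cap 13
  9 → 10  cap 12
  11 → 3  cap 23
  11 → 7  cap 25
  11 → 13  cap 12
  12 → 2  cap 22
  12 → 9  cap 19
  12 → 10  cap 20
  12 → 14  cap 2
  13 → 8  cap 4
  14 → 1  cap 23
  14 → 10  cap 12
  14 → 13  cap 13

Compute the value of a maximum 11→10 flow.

augment #1: 11→3→9→10 bottleneck 12, total now 12
augment #2: 11→3→14→10 bottleneck 11, total now 23
augment #3: 11→7→12→10 bottleneck 5, total now 28
augment #4: 11→7→6→14→10 bottleneck 1, total now 29
augment #5: 11→13→8→12→10 bottleneck 4, total now 33
augment #6: 11→7→6→14→1→4→10 bottleneck 4, total now 37
augment #7: 11→7→6→14→3→5→4→10 bottleneck 7, total now 44

Maximum flow value: 44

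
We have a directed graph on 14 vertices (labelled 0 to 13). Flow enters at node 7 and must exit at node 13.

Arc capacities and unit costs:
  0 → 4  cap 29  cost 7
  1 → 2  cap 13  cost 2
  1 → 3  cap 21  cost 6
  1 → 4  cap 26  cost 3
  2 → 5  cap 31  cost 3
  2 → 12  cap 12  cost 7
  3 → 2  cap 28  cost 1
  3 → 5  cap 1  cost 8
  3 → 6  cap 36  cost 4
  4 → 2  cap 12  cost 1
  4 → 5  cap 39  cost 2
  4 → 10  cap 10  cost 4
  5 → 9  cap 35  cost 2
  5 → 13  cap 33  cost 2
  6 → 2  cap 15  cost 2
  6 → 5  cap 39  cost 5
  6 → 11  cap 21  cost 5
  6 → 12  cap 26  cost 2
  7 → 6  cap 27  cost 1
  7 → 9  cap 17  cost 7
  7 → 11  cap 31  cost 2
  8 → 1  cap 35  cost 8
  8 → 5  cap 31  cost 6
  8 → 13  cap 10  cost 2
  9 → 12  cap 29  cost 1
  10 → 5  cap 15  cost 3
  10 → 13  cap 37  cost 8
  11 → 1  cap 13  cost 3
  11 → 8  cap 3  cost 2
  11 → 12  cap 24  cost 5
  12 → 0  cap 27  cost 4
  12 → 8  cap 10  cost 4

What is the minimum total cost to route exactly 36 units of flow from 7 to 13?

Minimum cost for 36 units: 306

shortest-cost path #1: 7→11→8→13 push 3 @ unit cost 6 (adds 18)
shortest-cost path #2: 7→6→5→13 push 27 @ unit cost 8 (adds 216)
shortest-cost path #3: 7→11→1→2→5→13 push 6 @ unit cost 12 (adds 72)
total cost = 306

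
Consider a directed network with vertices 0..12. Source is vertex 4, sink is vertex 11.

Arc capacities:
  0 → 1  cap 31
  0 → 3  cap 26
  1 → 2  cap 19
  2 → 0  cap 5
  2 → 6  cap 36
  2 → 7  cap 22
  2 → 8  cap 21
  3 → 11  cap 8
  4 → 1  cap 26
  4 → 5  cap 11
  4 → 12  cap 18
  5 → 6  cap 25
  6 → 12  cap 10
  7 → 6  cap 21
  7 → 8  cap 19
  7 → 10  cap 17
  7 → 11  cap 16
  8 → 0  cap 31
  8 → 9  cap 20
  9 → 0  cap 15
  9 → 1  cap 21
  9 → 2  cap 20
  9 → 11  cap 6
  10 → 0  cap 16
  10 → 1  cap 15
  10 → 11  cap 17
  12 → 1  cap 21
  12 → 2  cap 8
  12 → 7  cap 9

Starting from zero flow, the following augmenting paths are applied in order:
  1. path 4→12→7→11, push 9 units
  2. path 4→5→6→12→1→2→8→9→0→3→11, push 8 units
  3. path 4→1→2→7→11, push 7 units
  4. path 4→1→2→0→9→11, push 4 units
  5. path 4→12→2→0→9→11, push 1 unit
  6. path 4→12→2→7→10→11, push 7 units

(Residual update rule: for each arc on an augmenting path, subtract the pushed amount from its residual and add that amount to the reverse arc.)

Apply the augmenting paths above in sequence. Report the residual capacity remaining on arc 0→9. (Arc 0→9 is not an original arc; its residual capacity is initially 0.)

after path 1 (4→12→7→11, push 9): res(0,9)=0
after path 2 (4→5→6→12→1→2→8→9→0→3→11, push 8): res(0,9)=8
after path 3 (4→1→2→7→11, push 7): res(0,9)=8
after path 4 (4→1→2→0→9→11, push 4): res(0,9)=4
after path 5 (4→12→2→0→9→11, push 1): res(0,9)=3
after path 6 (4→12→2→7→10→11, push 7): res(0,9)=3

Residual capacity of (0,9): 3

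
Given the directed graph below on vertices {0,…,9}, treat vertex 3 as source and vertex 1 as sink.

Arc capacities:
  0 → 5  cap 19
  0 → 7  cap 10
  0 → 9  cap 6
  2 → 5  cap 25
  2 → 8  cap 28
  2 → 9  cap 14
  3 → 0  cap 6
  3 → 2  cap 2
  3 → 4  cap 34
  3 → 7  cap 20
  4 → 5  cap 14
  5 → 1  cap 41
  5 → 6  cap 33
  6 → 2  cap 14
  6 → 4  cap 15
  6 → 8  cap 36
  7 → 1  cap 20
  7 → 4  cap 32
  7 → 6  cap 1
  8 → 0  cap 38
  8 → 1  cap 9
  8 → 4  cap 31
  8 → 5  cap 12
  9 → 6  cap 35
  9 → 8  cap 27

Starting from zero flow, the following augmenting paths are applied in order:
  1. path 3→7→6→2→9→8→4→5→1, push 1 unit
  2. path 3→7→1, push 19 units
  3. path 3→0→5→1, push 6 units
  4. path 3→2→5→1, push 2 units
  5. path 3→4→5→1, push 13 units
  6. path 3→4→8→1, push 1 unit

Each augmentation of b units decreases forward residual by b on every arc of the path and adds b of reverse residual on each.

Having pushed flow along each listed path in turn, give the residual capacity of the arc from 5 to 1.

Residual capacity of (5,1): 19

after path 1 (3→7→6→2→9→8→4→5→1, push 1): res(5,1)=40
after path 2 (3→7→1, push 19): res(5,1)=40
after path 3 (3→0→5→1, push 6): res(5,1)=34
after path 4 (3→2→5→1, push 2): res(5,1)=32
after path 5 (3→4→5→1, push 13): res(5,1)=19
after path 6 (3→4→8→1, push 1): res(5,1)=19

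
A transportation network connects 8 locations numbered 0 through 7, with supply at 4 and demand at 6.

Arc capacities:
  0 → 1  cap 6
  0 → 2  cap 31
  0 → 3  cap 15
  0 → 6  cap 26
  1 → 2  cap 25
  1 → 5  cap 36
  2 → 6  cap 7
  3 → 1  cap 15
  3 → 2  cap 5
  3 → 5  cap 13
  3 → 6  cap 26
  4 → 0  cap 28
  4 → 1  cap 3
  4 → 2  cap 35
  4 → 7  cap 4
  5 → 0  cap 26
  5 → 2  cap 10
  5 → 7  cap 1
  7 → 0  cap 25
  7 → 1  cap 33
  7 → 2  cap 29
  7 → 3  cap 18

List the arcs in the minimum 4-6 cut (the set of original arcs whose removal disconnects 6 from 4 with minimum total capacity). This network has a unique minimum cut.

augment #1: 4→0→6 push 26
augment #2: 4→2→6 push 7
augment #3: 4→0→3→6 push 2
augment #4: 4→7→3→6 push 4
augment #5: 4→1→5→0→3→6 push 3
max flow = 42; residual-reachable set from 4 gives S-side
cut edges (S→T): {(2,6), (4,0), (4,1), (4,7)} total cap 42

Min-cut arcs: {(2,6), (4,0), (4,1), (4,7)} (total capacity 42)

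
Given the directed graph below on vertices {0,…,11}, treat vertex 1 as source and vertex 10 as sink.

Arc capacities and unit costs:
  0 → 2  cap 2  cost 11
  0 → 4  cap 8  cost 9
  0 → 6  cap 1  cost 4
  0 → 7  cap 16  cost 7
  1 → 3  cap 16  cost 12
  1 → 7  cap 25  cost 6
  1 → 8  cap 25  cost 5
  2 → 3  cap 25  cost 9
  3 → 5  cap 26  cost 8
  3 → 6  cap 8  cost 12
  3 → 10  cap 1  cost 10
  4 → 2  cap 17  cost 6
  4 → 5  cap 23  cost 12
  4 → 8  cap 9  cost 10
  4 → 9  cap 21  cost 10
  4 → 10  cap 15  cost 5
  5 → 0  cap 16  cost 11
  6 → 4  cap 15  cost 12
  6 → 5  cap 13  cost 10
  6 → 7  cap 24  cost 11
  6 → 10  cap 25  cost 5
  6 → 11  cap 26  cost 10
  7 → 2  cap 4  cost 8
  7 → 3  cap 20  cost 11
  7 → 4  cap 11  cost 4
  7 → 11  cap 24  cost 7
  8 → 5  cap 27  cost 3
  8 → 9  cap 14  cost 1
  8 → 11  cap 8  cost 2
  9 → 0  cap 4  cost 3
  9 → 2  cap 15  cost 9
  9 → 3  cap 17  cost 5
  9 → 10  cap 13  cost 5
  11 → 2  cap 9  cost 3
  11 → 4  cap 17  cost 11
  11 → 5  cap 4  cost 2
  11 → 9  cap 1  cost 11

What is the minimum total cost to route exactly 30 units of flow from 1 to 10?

shortest-cost path #1: 1→8→9→10 push 13 @ unit cost 11 (adds 143)
shortest-cost path #2: 1→7→4→10 push 11 @ unit cost 15 (adds 165)
shortest-cost path #3: 1→8→9→0→6→10 push 1 @ unit cost 18 (adds 18)
shortest-cost path #4: 1→3→10 push 1 @ unit cost 22 (adds 22)
shortest-cost path #5: 1→8→11→4→10 push 4 @ unit cost 23 (adds 92)
total cost = 440

Minimum cost for 30 units: 440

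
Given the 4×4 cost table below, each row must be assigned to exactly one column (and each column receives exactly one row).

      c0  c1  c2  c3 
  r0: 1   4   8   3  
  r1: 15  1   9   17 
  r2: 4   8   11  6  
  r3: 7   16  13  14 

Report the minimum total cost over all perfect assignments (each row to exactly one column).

one of 2 optimal assignments: row0→col0 (cost 1), row1→col1 (cost 1), row2→col3 (cost 6), row3→col2 (cost 13)
total = 1 + 1 + 6 + 13 = 21

Minimum assignment cost: 21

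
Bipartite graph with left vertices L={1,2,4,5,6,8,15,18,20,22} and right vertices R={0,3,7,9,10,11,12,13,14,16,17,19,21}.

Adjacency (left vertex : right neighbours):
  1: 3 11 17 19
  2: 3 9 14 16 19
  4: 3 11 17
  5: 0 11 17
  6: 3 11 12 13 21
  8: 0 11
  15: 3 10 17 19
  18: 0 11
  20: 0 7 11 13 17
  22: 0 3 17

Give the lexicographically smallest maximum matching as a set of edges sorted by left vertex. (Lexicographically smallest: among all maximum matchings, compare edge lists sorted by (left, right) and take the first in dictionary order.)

Lex-smallest maximum matching: {(1,19), (2,9), (4,3), (5,0), (6,12), (8,11), (15,10), (20,7), (22,17)}

|M| = 9 (so the lex-smallest maximum matching has 9 edges)
process left vertices in ascending order; for each, take the smallest-labelled available neighbour that still permits 9 edges overall, or leave it unmatched if none does
lex-smallest matching: {1-19, 2-9, 4-3, 5-0, 6-12, 8-11, 15-10, 20-7, 22-17}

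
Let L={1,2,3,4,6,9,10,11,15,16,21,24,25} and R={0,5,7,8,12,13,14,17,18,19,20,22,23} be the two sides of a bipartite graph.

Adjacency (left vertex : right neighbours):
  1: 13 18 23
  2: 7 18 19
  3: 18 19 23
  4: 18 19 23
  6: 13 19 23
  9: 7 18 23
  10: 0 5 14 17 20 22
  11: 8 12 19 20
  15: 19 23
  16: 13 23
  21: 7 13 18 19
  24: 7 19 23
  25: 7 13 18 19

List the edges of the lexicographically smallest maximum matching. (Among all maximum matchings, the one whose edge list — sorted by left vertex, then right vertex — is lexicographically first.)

|M| = 7 (so the lex-smallest maximum matching has 7 edges)
process left vertices in ascending order; for each, take the smallest-labelled available neighbour that still permits 7 edges overall, or leave it unmatched if none does
lex-smallest matching: {1-13, 2-7, 3-18, 4-19, 6-23, 10-0, 11-8}

Lex-smallest maximum matching: {(1,13), (2,7), (3,18), (4,19), (6,23), (10,0), (11,8)}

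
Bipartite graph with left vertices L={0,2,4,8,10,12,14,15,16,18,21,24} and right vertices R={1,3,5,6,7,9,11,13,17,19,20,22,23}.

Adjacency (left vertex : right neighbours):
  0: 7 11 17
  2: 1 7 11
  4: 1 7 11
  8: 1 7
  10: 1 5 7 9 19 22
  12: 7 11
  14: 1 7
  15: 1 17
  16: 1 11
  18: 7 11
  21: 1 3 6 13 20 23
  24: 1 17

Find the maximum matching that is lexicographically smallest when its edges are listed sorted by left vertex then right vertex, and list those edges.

Lex-smallest maximum matching: {(0,7), (2,1), (4,11), (10,5), (15,17), (21,3)}

|M| = 6 (so the lex-smallest maximum matching has 6 edges)
process left vertices in ascending order; for each, take the smallest-labelled available neighbour that still permits 6 edges overall, or leave it unmatched if none does
lex-smallest matching: {0-7, 2-1, 4-11, 10-5, 15-17, 21-3}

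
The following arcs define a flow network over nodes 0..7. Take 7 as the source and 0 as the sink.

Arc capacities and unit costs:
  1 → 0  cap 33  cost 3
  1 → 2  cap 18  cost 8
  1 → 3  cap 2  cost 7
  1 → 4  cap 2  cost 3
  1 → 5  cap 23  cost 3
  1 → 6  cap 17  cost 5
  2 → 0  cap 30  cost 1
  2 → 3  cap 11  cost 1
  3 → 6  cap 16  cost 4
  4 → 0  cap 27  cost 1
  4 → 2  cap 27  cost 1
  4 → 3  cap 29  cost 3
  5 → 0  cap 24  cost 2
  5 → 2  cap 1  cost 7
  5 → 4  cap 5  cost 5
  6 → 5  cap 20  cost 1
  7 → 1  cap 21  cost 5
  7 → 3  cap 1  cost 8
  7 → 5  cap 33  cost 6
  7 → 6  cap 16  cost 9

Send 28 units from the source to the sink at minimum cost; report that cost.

Minimum cost for 28 units: 224

shortest-cost path #1: 7→1→0 push 21 @ unit cost 8 (adds 168)
shortest-cost path #2: 7→5→0 push 7 @ unit cost 8 (adds 56)
total cost = 224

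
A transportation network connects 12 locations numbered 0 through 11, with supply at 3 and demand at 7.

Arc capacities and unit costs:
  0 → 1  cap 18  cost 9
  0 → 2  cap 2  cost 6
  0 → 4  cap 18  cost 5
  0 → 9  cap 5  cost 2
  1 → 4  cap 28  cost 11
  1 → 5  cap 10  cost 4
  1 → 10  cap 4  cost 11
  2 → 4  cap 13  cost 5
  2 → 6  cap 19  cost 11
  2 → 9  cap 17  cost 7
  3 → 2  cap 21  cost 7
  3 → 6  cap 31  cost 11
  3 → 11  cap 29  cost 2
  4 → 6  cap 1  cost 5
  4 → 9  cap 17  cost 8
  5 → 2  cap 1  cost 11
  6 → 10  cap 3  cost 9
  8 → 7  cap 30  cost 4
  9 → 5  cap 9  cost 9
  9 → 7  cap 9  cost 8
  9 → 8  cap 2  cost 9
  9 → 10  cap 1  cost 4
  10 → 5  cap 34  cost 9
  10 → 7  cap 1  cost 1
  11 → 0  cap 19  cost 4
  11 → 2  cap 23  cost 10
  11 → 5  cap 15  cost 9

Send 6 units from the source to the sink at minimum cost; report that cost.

Minimum cost for 6 units: 99

shortest-cost path #1: 3→11→0→9→10→7 push 1 @ unit cost 13 (adds 13)
shortest-cost path #2: 3→11→0→9→7 push 4 @ unit cost 16 (adds 64)
shortest-cost path #3: 3→2→9→7 push 1 @ unit cost 22 (adds 22)
total cost = 99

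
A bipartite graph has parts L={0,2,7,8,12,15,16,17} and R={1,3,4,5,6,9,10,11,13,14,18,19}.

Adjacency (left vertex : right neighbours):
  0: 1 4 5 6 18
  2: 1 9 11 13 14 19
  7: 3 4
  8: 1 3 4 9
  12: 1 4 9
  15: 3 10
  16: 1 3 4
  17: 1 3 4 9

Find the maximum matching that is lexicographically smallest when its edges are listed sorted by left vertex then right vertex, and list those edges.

Lex-smallest maximum matching: {(0,5), (2,11), (7,3), (8,1), (12,4), (15,10), (17,9)}

|M| = 7 (so the lex-smallest maximum matching has 7 edges)
process left vertices in ascending order; for each, take the smallest-labelled available neighbour that still permits 7 edges overall, or leave it unmatched if none does
lex-smallest matching: {0-5, 2-11, 7-3, 8-1, 12-4, 15-10, 17-9}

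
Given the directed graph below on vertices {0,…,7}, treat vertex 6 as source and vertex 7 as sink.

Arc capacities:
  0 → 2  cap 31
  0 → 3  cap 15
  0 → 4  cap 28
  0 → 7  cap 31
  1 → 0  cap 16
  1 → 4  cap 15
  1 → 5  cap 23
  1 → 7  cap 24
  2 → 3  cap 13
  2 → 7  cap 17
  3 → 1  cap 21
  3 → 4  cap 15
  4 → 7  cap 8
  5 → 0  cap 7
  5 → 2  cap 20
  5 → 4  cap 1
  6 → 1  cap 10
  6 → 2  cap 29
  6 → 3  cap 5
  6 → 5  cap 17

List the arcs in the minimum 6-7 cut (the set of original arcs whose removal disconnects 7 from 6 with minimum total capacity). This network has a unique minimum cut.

Min-cut arcs: {(2,3), (2,7), (5,0), (5,4), (6,1), (6,3)} (total capacity 53)

augment #1: 6→1→7 push 10
augment #2: 6→2→7 push 17
augment #3: 6→3→1→7 push 5
augment #4: 6→5→0→7 push 7
augment #5: 6→5→4→7 push 1
augment #6: 6→2→3→1→7 push 9
augment #7: 6→2→3→4→7 push 3
augment #8: 6→5→2→3→4→7 push 1
max flow = 53; residual-reachable set from 6 gives S-side
cut edges (S→T): {(2,3), (2,7), (5,0), (5,4), (6,1), (6,3)} total cap 53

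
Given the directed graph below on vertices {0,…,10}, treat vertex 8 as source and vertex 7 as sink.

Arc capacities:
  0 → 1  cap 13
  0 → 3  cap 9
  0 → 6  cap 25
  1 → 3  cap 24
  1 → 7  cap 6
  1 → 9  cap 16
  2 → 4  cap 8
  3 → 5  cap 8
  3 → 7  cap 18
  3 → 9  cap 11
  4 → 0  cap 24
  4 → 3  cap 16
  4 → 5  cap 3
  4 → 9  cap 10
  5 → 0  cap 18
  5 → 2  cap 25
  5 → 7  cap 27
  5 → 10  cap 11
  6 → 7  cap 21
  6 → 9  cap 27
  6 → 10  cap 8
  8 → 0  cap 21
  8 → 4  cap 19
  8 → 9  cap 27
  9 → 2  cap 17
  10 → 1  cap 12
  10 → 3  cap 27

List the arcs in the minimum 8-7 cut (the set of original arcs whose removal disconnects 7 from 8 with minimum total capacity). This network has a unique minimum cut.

Min-cut arcs: {(2,4), (8,0), (8,4)} (total capacity 48)

augment #1: 8→0→1→7 push 6
augment #2: 8→0→3→7 push 9
augment #3: 8→0→6→7 push 6
augment #4: 8→4→3→7 push 9
augment #5: 8→4→5→7 push 3
augment #6: 8→4→0→6→7 push 7
augment #7: 8→9→2→4→0→6→7 push 8
max flow = 48; residual-reachable set from 8 gives S-side
cut edges (S→T): {(2,4), (8,0), (8,4)} total cap 48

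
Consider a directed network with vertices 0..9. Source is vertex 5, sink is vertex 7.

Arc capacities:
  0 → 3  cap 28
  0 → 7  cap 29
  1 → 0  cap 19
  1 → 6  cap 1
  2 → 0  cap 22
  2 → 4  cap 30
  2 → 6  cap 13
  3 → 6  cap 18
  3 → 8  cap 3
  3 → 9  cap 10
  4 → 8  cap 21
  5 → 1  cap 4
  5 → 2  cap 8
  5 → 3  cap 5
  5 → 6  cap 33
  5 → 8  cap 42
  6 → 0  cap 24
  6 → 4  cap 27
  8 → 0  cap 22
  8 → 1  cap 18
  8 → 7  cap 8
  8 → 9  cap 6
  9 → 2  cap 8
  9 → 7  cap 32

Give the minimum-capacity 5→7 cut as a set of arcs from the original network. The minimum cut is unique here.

augment #1: 5→8→7 push 8
augment #2: 5→1→0→7 push 4
augment #3: 5→2→0→7 push 8
augment #4: 5→3→9→7 push 5
augment #5: 5→6→0→7 push 17
augment #6: 5→8→9→7 push 6
augment #7: 5→6→0→3→9→7 push 5
max flow = 53; residual-reachable set from 5 gives S-side
cut edges (S→T): {(0,7), (3,9), (8,7), (8,9)} total cap 53

Min-cut arcs: {(0,7), (3,9), (8,7), (8,9)} (total capacity 53)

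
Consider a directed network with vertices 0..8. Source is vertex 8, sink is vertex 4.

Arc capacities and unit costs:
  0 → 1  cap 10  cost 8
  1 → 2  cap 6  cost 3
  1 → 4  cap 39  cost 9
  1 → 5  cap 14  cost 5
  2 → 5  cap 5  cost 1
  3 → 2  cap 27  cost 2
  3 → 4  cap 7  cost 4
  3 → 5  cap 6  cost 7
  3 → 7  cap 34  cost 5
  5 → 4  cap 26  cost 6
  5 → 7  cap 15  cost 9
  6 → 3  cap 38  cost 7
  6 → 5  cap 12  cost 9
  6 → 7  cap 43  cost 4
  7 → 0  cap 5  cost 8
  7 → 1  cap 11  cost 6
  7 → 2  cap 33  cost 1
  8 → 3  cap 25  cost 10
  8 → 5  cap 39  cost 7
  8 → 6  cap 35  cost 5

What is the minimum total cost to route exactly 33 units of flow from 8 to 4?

shortest-cost path #1: 8→5→4 push 26 @ unit cost 13 (adds 338)
shortest-cost path #2: 8→3→4 push 7 @ unit cost 14 (adds 98)
total cost = 436

Minimum cost for 33 units: 436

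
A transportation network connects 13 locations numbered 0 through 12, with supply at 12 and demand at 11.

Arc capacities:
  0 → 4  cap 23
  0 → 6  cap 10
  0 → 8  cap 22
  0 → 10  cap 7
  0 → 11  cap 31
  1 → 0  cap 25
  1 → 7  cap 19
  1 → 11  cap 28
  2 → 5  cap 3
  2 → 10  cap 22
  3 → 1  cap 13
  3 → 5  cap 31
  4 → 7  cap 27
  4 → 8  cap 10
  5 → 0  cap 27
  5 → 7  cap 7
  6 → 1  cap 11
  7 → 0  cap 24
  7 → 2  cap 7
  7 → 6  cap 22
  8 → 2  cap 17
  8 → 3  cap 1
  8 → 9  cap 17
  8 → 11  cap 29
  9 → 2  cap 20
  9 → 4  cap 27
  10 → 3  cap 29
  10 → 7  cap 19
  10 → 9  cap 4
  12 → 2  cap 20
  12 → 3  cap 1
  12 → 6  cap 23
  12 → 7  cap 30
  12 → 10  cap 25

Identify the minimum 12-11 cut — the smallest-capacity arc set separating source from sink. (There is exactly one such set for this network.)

Min-cut arcs: {(2,5), (6,1), (7,0), (10,3), (10,9), (12,3)} (total capacity 72)

augment #1: 12→3→1→11 push 1
augment #2: 12→6→1→11 push 11
augment #3: 12→7→0→11 push 24
augment #4: 12→2→5→0→11 push 3
augment #5: 12→10→3→1→11 push 12
augment #6: 12→10→3→5→0→11 push 4
augment #7: 12→10→9→4→8→11 push 4
augment #8: 12→10→3→5→0→8→11 push 5
augment #9: 12→2→10→3→5→0→8→11 push 8
max flow = 72; residual-reachable set from 12 gives S-side
cut edges (S→T): {(2,5), (6,1), (7,0), (10,3), (10,9), (12,3)} total cap 72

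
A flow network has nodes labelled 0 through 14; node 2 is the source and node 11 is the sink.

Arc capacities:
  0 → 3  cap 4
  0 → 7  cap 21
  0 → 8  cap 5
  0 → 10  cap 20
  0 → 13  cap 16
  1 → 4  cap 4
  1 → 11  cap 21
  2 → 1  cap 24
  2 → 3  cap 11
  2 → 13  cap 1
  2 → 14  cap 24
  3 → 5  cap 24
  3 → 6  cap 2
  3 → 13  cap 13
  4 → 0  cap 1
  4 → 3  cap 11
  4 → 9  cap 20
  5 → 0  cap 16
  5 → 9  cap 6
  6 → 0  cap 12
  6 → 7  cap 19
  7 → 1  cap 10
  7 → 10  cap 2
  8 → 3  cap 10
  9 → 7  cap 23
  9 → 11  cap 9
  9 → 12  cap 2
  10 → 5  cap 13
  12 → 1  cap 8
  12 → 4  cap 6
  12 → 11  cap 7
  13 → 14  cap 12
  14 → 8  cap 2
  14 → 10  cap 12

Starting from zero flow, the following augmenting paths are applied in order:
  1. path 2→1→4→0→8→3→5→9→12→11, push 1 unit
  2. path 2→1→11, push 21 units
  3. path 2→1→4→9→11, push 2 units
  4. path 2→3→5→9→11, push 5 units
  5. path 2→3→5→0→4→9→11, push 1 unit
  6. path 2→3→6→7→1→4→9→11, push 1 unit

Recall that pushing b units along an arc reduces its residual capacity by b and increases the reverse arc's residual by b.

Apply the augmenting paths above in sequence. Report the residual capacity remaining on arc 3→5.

Residual capacity of (3,5): 17

after path 1 (2→1→4→0→8→3→5→9→12→11, push 1): res(3,5)=23
after path 2 (2→1→11, push 21): res(3,5)=23
after path 3 (2→1→4→9→11, push 2): res(3,5)=23
after path 4 (2→3→5→9→11, push 5): res(3,5)=18
after path 5 (2→3→5→0→4→9→11, push 1): res(3,5)=17
after path 6 (2→3→6→7→1→4→9→11, push 1): res(3,5)=17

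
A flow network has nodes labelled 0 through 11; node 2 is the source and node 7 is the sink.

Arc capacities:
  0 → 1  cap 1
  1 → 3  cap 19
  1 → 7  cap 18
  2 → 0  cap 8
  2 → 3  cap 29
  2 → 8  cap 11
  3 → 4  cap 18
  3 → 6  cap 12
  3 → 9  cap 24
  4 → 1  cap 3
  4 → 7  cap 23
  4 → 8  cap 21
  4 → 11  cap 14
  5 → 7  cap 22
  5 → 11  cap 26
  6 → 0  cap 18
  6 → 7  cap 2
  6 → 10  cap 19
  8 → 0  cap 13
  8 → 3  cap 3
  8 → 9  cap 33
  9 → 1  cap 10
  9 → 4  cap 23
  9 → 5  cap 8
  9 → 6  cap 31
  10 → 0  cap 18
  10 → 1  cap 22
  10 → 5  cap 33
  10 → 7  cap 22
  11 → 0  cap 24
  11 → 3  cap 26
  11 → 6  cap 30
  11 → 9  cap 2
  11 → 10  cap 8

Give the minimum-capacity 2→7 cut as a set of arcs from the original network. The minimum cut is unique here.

Min-cut arcs: {(0,1), (2,3), (2,8)} (total capacity 41)

augment #1: 2→0→1→7 push 1
augment #2: 2→3→4→7 push 18
augment #3: 2→3→6→7 push 2
augment #4: 2→3→6→10→7 push 9
augment #5: 2→8→9→1→7 push 10
augment #6: 2→8→9→4→7 push 1
max flow = 41; residual-reachable set from 2 gives S-side
cut edges (S→T): {(0,1), (2,3), (2,8)} total cap 41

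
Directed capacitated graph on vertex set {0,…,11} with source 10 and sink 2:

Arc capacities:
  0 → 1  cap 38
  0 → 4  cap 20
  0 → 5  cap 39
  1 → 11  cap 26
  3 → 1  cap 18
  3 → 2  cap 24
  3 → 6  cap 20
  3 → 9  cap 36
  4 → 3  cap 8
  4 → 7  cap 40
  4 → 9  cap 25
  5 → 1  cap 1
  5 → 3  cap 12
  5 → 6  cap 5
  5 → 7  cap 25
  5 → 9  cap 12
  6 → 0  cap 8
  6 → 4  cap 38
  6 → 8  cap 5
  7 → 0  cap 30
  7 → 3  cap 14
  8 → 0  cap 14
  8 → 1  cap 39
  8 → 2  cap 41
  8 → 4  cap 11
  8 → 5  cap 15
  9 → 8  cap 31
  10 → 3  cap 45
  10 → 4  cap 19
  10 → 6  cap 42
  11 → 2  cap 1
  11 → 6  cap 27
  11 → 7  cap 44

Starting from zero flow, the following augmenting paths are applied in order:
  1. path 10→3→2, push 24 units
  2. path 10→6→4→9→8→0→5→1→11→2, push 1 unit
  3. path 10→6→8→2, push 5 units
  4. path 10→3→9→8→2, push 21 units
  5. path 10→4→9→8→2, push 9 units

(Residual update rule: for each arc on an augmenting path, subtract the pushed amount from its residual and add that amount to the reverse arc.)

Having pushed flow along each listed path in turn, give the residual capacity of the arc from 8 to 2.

after path 1 (10→3→2, push 24): res(8,2)=41
after path 2 (10→6→4→9→8→0→5→1→11→2, push 1): res(8,2)=41
after path 3 (10→6→8→2, push 5): res(8,2)=36
after path 4 (10→3→9→8→2, push 21): res(8,2)=15
after path 5 (10→4→9→8→2, push 9): res(8,2)=6

Residual capacity of (8,2): 6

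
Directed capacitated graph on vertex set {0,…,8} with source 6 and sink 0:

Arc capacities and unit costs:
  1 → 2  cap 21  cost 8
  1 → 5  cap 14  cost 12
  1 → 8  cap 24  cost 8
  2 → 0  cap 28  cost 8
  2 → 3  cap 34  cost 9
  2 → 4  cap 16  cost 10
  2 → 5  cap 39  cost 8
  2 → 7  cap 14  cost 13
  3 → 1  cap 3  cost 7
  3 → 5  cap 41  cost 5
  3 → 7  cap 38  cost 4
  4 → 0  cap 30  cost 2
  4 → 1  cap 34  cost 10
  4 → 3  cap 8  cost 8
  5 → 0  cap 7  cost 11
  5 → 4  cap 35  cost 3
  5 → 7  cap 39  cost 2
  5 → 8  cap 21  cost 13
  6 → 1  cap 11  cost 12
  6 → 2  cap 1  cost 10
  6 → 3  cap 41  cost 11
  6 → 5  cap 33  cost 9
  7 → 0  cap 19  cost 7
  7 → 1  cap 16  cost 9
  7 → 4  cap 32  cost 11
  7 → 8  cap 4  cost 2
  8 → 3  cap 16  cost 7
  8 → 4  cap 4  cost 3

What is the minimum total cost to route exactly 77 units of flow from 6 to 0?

shortest-cost path #1: 6→5→4→0 push 30 @ unit cost 14 (adds 420)
shortest-cost path #2: 6→2→0 push 1 @ unit cost 18 (adds 18)
shortest-cost path #3: 6→5→7→0 push 3 @ unit cost 18 (adds 54)
shortest-cost path #4: 6→3→7→0 push 16 @ unit cost 22 (adds 352)
shortest-cost path #5: 6→3→7→5→0 push 3 @ unit cost 24 (adds 72)
shortest-cost path #6: 6→3→5→0 push 4 @ unit cost 27 (adds 108)
shortest-cost path #7: 6→1→2→0 push 11 @ unit cost 28 (adds 308)
shortest-cost path #8: 6→3→1→2→0 push 3 @ unit cost 34 (adds 102)
shortest-cost path #9: 6→3→7→1→2→0 push 6 @ unit cost 40 (adds 240)
total cost = 1674

Minimum cost for 77 units: 1674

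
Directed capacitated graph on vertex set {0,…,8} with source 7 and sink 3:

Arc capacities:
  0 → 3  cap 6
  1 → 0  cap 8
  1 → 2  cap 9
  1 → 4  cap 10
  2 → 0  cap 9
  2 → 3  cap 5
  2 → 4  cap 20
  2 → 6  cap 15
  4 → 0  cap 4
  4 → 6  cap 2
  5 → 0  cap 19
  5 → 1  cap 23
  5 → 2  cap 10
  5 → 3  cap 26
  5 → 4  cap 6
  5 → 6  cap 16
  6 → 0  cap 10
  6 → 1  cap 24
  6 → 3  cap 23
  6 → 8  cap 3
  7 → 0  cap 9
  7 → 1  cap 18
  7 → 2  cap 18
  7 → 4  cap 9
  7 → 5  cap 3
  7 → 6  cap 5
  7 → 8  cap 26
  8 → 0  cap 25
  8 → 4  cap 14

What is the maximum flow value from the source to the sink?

augment #1: 7→0→3 bottleneck 6, total now 6
augment #2: 7→2→3 bottleneck 5, total now 11
augment #3: 7→5→3 bottleneck 3, total now 14
augment #4: 7→6→3 bottleneck 5, total now 19
augment #5: 7→2→6→3 bottleneck 13, total now 32
augment #6: 7→4→6→3 bottleneck 2, total now 34
augment #7: 7→1→2→6→3 bottleneck 2, total now 36

Maximum flow value: 36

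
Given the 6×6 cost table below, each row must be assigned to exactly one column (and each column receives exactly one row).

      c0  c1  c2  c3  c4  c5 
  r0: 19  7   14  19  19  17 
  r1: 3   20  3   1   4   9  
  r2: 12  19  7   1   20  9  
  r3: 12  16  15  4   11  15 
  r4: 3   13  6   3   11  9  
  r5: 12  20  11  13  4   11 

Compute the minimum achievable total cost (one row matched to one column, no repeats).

optimal assignment: row0→col1 (cost 7), row1→col2 (cost 3), row2→col5 (cost 9), row3→col3 (cost 4), row4→col0 (cost 3), row5→col4 (cost 4)
total = 7 + 3 + 9 + 4 + 3 + 4 = 30

Minimum assignment cost: 30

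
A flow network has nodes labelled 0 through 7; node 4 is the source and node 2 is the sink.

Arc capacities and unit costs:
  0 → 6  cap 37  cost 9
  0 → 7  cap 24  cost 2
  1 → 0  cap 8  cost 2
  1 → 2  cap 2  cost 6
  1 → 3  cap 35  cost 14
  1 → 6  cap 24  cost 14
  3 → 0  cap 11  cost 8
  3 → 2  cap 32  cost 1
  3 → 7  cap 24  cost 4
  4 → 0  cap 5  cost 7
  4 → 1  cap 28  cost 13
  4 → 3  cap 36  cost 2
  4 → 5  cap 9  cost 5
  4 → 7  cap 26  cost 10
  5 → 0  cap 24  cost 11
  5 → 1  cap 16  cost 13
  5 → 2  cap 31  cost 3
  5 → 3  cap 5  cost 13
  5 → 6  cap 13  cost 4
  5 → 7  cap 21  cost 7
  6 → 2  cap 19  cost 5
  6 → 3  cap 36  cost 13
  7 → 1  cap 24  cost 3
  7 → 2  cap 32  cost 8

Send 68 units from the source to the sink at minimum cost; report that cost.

shortest-cost path #1: 4→3→2 push 32 @ unit cost 3 (adds 96)
shortest-cost path #2: 4→5→2 push 9 @ unit cost 8 (adds 72)
shortest-cost path #3: 4→3→7→2 push 4 @ unit cost 14 (adds 56)
shortest-cost path #4: 4→0→7→2 push 5 @ unit cost 17 (adds 85)
shortest-cost path #5: 4→7→2 push 18 @ unit cost 18 (adds 324)
total cost = 633

Minimum cost for 68 units: 633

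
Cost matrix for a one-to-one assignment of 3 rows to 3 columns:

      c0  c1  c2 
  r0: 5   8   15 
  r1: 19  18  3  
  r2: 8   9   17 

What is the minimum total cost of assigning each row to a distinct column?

optimal assignment: row0→col0 (cost 5), row1→col2 (cost 3), row2→col1 (cost 9)
total = 5 + 3 + 9 = 17

Minimum assignment cost: 17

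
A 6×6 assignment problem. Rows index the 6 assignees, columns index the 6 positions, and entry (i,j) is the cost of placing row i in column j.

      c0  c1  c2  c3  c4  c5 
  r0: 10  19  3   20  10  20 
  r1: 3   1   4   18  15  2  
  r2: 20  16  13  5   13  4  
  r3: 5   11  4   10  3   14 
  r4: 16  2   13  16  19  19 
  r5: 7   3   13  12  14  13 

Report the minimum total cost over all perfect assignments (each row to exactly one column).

Minimum assignment cost: 22

optimal assignment: row0→col2 (cost 3), row1→col5 (cost 2), row2→col3 (cost 5), row3→col4 (cost 3), row4→col1 (cost 2), row5→col0 (cost 7)
total = 3 + 2 + 5 + 3 + 2 + 7 = 22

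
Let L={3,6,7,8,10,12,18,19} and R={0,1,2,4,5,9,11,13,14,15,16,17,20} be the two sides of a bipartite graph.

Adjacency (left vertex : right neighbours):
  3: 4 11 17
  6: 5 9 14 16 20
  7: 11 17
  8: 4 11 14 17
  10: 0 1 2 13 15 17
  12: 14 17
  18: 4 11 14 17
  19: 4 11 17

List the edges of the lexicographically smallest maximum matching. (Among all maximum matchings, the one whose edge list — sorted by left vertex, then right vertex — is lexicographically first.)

Lex-smallest maximum matching: {(3,4), (6,5), (7,11), (8,14), (10,0), (12,17)}

|M| = 6 (so the lex-smallest maximum matching has 6 edges)
process left vertices in ascending order; for each, take the smallest-labelled available neighbour that still permits 6 edges overall, or leave it unmatched if none does
lex-smallest matching: {3-4, 6-5, 7-11, 8-14, 10-0, 12-17}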